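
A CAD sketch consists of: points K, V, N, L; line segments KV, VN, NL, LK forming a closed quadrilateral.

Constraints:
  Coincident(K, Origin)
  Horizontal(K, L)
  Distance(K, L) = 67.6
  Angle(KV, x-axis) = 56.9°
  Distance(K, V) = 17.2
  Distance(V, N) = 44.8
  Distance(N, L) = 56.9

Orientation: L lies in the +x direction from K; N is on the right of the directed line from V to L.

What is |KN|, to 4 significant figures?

34.92

K is at the origin; KL is horizontal with |KL| = 67.6 and L in +x, so L = (67.6, 0). KV runs at 56.9° with |KV| = 17.2, so V = (9.393, 14.41). N is determined by |VN| = 44.8 and |NL| = 56.9 together: it lies at the intersection of circle(V, 44.8) and circle(L, 56.9). With |VL| = 59.96, the foot of the radical line on VL is 19.72 from V and the perpendicular offset is √(44.8² − 19.72²) = 40.23. Taking the right-of-VL solution: N = (18.87, -29.38).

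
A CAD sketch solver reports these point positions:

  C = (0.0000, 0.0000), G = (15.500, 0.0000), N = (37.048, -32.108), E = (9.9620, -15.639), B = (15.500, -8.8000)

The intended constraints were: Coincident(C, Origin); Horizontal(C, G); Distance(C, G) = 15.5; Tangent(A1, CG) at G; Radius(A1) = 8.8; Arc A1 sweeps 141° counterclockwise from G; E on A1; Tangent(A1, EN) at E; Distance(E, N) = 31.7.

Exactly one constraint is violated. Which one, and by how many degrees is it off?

Tangent(A1, EN) at E — off by 7.70°.

C = (0.00, 0.00) ✓; C.y = 0.00, G.y = 0.00 ✓; |CG| = 15.50 ✓; ∠(BG, GC) = 90.00° ✓; |BG| = 8.800 ✓; bearing(B→E) − bearing(B→G) = 141.0° ✓; |BE| = 8.800 ✓; ∠(BE, EN) = 82.30° ✗; |EN| = 31.70 ✓.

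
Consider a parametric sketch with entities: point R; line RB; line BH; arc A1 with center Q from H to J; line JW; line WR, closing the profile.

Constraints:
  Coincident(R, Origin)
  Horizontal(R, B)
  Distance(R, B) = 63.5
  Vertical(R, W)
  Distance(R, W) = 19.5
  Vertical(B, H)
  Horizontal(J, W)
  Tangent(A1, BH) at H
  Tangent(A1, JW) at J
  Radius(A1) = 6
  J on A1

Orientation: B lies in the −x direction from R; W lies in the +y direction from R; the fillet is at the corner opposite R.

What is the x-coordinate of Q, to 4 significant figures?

-57.50

R is at the origin; RB is horizontal with |RB| = 63.5 and B on the −x side, so B = (-63.50, 0.000). RW is vertical with |RW| = 19.5 and W on the +y side, so W = (0.000, 19.50). The virtual corner opposite R is at (-63.50, 19.50). Tangency of A1 to BH means the radius QH is perpendicular to BH and the tangent condition forces QJ to be normal to JW, with radius 6.0, so the center Q sits 6.0 in from both sides at Q = (-57.50, 13.50). So Q.x = -57.50.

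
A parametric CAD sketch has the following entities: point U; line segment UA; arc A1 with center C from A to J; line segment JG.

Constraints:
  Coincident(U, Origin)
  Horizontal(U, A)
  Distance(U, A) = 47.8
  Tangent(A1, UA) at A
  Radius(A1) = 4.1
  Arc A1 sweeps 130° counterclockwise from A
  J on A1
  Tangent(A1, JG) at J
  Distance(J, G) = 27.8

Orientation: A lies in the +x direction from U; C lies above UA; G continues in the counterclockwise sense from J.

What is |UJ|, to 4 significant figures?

51.38

Tangency of A1 to UA means the radius CA is perpendicular to UA, so C = A + (0, 4.1) = (47.80, 4.100). On A1, A sits at bearing -90° from C; a 130° counterclockwise sweep puts J at bearing 40°, so J = C + 4.1·(cos 40°, sin 40°) = (50.94, 6.735). Then |UJ| = |J − U| = 51.38.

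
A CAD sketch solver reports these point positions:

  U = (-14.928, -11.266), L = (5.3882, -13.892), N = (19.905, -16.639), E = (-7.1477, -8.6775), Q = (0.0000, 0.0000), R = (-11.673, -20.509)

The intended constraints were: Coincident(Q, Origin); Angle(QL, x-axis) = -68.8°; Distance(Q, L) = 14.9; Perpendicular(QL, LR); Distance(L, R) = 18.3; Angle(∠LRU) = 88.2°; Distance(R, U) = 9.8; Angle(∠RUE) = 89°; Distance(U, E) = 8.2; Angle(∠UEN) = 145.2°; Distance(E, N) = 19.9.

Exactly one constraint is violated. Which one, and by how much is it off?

Distance(E, N) = 19.9 — off by 8.30.

Q = (0.00, 0.00) ✓; QL at -68.80° ✓; |QL| = 14.90 ✓; ∠(QL, LR) = 90.00° ✓; |LR| = 18.30 ✓; ∠LRU = 88.20° ✓; |RU| = 9.799 ✓; ∠RUE = 89.00° ✓; |UE| = 8.200 ✓; ∠UEN = 145.2° ✓; |EN| = 28.20 ✗.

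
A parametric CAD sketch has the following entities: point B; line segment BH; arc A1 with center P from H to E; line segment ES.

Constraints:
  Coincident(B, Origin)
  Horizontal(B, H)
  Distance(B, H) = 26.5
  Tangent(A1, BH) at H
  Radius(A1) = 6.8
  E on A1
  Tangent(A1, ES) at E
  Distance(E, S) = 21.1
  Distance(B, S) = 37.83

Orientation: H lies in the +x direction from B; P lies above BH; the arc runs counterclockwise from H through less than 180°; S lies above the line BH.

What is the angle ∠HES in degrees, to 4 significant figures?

123.4°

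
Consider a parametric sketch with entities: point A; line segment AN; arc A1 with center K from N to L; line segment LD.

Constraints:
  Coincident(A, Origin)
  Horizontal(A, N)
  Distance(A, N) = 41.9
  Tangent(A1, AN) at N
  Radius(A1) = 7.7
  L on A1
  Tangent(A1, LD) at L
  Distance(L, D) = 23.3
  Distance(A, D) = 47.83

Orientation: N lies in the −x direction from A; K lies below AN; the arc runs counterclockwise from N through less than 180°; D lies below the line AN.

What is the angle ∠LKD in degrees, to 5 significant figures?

71.713°

Checks: |AN| = 41.90 ✓; |KL| = 7.700 ✓; ∠(KL, LD) = 90.00° ✓; |LD| = 23.30 ✓; |AD| = 47.83 ✓.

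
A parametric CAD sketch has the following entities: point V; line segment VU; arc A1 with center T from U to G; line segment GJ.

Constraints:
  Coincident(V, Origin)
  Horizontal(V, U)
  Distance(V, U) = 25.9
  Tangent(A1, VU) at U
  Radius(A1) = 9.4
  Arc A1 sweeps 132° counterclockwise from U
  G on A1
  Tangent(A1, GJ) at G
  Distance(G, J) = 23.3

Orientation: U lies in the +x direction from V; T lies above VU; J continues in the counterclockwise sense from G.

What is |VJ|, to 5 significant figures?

37.262

V is at the origin; VU is horizontal with |VU| = 25.9 and U on the +x side, so U = (25.900, 0.0000). Tangency of A1 to VU means the radius TU is perpendicular to VU, so T = U + (0, 9.4) = (25.900, 9.4000). On A1, U sits at bearing -90° from T; a 132° counterclockwise sweep puts G at bearing 42°, so G = T + 9.4·(cos 42°, sin 42°) = (32.886, 15.690). Since A1 is tangent to GJ there, TG ⟂ GJ, so GJ runs along (−sin 42°, cos 42°); with |GJ| = 23.3, J = (17.295, 33.005). Then |VJ| = |J − V| = 37.262.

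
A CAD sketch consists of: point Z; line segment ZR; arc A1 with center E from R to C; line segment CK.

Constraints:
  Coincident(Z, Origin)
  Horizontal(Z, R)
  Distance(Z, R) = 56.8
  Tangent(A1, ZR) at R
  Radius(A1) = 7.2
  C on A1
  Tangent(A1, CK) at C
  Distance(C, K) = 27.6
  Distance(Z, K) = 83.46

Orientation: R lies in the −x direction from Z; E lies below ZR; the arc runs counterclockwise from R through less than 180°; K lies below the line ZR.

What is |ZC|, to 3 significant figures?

62.4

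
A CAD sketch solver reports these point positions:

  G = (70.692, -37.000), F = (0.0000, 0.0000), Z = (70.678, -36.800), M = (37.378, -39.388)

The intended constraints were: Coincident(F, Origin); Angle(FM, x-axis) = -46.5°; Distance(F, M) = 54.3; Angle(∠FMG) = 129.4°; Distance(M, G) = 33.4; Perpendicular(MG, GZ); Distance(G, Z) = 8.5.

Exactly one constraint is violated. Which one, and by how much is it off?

Distance(G, Z) = 8.5 — off by 8.30.

F = (0.00, 0.00) ✓; FM at -46.50° ✓; |FM| = 54.30 ✓; ∠FMG = 129.4° ✓; |MG| = 33.40 ✓; ∠(MG, GZ) = 89.90° ✓; |GZ| = 0.2005 ✗.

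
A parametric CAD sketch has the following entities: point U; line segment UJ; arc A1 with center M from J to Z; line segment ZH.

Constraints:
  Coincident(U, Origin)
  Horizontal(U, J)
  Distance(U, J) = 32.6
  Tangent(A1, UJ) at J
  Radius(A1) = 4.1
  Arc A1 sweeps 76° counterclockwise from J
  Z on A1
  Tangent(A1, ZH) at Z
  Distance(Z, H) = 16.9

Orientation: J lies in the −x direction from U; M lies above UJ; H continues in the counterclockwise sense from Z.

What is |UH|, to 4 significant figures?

31.34

U is at the origin; U and J share the same y with |UJ| = 32.6 and J on the −x side, so J = (-32.60, 0.000). Since A1 is tangent to UJ there, MJ ⟂ UJ, so M = J + (0, 4.1) = (-32.60, 4.100). On A1, J sits at bearing -90° from M; a 76° counterclockwise sweep puts Z at bearing -14°, so Z = M + 4.1·(cos -14°, sin -14°) = (-28.62, 3.108). The tangent condition forces MZ to be normal to ZH, so ZH runs along (−sin -14°, cos -14°); with |ZH| = 16.9, H = (-24.53, 19.51). Then |UH| = |H − U| = 31.34.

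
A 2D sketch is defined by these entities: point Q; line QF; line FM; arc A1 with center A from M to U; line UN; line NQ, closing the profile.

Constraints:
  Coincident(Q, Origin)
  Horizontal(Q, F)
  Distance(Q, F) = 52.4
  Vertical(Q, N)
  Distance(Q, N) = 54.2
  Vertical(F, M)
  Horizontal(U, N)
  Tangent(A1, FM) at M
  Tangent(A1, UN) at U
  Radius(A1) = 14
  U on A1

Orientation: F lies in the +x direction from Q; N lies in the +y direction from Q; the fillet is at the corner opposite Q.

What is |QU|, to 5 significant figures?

66.424

Q is at the origin; QF is horizontal with |QF| = 52.4 and F on the +x side, so F = (52.400, 0.0000). QN is vertical with |QN| = 54.2 and N on the +y side, so N = (0.0000, 54.200). The virtual corner opposite Q is at (52.400, 54.200). The tangent condition forces AM to be normal to FM and the tangent condition forces AU to be normal to UN, with radius 14.0, so the center A sits 14.0 in from both sides at A = (38.400, 40.200). That places the tangent points at M = (52.400, 40.200) on FM and U = (38.400, 54.200) on UN. Then |QU| = |U − Q| = 66.424.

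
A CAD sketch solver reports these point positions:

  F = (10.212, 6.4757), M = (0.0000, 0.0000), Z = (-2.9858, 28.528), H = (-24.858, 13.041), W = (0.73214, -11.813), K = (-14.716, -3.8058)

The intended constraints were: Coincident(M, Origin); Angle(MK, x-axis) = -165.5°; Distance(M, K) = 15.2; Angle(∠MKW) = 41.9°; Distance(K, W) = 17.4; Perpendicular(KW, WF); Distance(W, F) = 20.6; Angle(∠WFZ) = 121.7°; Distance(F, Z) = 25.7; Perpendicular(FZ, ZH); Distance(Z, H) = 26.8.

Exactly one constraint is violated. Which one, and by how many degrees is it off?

Perpendicular(FZ, ZH) — off by 4.40°.

M = (0.00, 0.00) ✓; MK at -165.5° ✓; |MK| = 15.20 ✓; ∠MKW = 41.90° ✓; |KW| = 17.40 ✓; ∠(KW, WF) = 90.00° ✓; |WF| = 20.60 ✓; ∠WFZ = 121.7° ✓; |FZ| = 25.70 ✓; ∠(FZ, ZH) = 94.40° ✗; |ZH| = 26.80 ✓.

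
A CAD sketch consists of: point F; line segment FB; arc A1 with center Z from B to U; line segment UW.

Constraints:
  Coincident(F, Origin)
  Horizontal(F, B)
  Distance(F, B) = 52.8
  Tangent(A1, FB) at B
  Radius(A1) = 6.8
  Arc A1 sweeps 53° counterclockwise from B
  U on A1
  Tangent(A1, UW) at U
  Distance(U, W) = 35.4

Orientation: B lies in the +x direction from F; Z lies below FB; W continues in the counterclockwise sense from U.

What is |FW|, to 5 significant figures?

40.486

F is at the origin; FB is horizontal with |FB| = 52.8 and B on the +x side, so B = (52.800, 0.0000). The tangent condition forces ZB to be normal to FB, so Z = B + (0, -6.8) = (52.800, -6.8000). On A1, B sits at bearing 90° from Z; a 53° counterclockwise sweep puts U at bearing 143°, so U = Z + 6.8·(cos 143°, sin 143°) = (47.369, -2.7077). Tangency of A1 to UW means the radius ZU is perpendicular to UW, so UW runs along (−sin 143°, cos 143°); with |UW| = 35.4, W = (26.065, -30.979). Then |FW| = |W − F| = 40.486.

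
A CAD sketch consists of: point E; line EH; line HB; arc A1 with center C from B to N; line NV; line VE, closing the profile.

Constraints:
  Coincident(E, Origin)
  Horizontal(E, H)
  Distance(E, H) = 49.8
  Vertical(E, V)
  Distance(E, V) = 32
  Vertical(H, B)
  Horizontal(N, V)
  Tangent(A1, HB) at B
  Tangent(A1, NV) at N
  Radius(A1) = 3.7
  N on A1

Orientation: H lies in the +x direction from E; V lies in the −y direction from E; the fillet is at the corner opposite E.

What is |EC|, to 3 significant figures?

54.1

E is at the origin; E and H share the same y with |EH| = 49.8 and H on the +x side, so H = (49.8, 0.00). E and V share the same x with |EV| = 32.0 and V on the −y side, so V = (0.00, -32.0). The virtual corner opposite E is at (49.8, -32.0). The tangent condition forces CB to be normal to HB and tangency of A1 to NV means the radius CN is perpendicular to NV, with radius 3.7, so the center C sits 3.7 in from both sides at C = (46.1, -28.3). Then |EC| = |C − E| = 54.1.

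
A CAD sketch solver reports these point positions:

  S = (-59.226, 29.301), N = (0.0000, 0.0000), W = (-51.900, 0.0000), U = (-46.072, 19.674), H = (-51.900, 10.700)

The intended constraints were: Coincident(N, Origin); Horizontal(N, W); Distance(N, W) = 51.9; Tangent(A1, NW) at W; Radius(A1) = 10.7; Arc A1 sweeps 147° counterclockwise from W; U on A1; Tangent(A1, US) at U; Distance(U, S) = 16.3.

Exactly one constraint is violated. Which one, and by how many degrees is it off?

Tangent(A1, US) at U — off by 3.20°.

N = (0.00, 0.00) ✓; N.y = 0.00, W.y = 0.00 ✓; |NW| = 51.90 ✓; ∠(HW, WN) = 90.00° ✓; |HW| = 10.70 ✓; bearing(H→U) − bearing(H→W) = 147.0° ✓; |HU| = 10.70 ✓; ∠(HU, US) = 93.20° ✗; |US| = 16.30 ✓.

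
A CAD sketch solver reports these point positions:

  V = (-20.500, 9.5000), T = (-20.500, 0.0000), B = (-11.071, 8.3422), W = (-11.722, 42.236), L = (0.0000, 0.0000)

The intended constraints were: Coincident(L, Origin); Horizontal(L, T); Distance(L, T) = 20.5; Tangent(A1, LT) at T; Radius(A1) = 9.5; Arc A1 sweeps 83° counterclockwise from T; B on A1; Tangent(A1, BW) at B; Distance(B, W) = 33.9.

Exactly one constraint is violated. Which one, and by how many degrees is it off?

Tangent(A1, BW) at B — off by 8.10°.

L = (0.00, 0.00) ✓; L.y = 0.00, T.y = 0.00 ✓; |LT| = 20.50 ✓; ∠(VT, TL) = 90.00° ✓; |VT| = 9.500 ✓; bearing(V→B) − bearing(V→T) = 83.00° ✓; |VB| = 9.500 ✓; ∠(VB, BW) = 81.90° ✗; |BW| = 33.90 ✓.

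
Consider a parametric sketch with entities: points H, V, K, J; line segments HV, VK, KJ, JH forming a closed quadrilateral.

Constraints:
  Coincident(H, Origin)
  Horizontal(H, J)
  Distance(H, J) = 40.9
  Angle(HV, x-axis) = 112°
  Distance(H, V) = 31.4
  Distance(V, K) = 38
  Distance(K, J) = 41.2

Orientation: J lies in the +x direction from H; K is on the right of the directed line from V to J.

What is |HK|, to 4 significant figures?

6.932

Checks: |VK| = 38.00 ✓; |KJ| = 41.20 ✓.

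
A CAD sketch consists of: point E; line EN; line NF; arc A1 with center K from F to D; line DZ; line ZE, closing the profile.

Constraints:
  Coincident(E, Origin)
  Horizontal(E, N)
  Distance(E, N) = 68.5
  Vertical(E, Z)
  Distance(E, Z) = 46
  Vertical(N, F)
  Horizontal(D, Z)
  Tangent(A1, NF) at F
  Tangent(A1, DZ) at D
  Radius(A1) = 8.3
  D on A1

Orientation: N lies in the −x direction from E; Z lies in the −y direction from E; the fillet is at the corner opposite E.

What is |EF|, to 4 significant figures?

78.19

The virtual corner opposite E is at (-68.50, -46.00). A1 meets NF tangentially, so KF is at right angles to NF and since A1 is tangent to DZ there, KD ⟂ DZ, with radius 8.3, so the center K sits 8.3 in from both sides at K = (-60.20, -37.70). That places the tangent points at F = (-68.50, -37.70) on NF and D = (-60.20, -46.00) on DZ. Then |EF| = |F − E| = 78.19.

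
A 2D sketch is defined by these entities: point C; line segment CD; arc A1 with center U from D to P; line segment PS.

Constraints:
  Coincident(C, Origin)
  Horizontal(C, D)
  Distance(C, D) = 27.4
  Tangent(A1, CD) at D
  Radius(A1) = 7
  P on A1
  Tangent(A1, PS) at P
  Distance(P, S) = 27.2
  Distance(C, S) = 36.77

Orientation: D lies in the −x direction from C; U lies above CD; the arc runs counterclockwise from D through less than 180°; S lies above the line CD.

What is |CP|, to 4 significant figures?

21.33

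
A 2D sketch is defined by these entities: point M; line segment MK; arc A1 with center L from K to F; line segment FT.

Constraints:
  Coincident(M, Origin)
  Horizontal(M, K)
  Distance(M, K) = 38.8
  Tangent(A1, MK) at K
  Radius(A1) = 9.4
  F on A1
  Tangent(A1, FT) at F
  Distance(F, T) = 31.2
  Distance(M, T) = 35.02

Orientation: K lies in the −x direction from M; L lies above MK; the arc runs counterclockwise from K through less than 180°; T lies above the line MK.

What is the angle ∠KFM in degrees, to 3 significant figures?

141°

M is at the origin; MK is horizontal with |MK| = 38.8 and K on the −x side, so K = (-38.8, 0.00). Since A1 is tangent to MK there, LK ⟂ MK, so L = K + (0, 9.4) = (-38.8, 9.40). Since LF ⟂ FT (tangency), |LT| = √(9.4² + 31.2²) = 32.6 regardless of where F sits on A1. So T lies on both circle(M, 35.02) and circle(L, 32.6); the above-MK intersection is T = (-15.0, 31.6). F is the foot of the tangent from T: F = (-30.7, 4.68).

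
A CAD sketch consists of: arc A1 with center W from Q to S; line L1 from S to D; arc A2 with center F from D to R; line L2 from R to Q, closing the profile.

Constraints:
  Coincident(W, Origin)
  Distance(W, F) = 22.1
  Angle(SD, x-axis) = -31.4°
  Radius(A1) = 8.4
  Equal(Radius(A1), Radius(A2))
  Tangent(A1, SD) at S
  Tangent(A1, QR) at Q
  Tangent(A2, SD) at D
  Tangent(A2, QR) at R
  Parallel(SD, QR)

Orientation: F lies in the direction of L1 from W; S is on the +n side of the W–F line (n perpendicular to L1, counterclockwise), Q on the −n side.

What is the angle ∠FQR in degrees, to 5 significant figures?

20.811°

The slot axis is L1's direction at -31.4°, so u = (cos -31.4°, sin -31.4°) = (0.85355, -0.52101) and n = (−sin -31.4°, cos -31.4°) = (0.52101, 0.85355). W is at the origin and F lies 22.1 along u from W, so F = 22.1·u = (18.863, -11.514). Tangency of A1 to both parallel lines with radius 8.4 puts S and Q at W ± 8.4·n: S = (4.3765, 7.1698), Q = (-4.3765, -7.1698). Equal radii place D and R the same way about F: D = F + 8.4·n = (23.240, -4.3445), R = F − 8.4·n = (14.487, -18.684). Then cos ∠FQR = QF·QR / (|QF||QR|), giving 20.811°.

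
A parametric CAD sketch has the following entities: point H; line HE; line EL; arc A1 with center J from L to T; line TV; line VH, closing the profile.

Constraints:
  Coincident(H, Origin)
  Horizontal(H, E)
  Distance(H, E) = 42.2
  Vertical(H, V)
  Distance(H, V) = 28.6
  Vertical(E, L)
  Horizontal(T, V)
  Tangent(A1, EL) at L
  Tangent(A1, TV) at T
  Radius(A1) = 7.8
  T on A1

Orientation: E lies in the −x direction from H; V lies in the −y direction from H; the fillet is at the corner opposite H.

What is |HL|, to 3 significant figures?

47.0

H is at the origin; H and E share the same y with |HE| = 42.2 and E on the −x side, so E = (-42.2, 0.00). HV is vertical with |HV| = 28.6 and V on the −y side, so V = (0.00, -28.6). The virtual corner opposite H is at (-42.2, -28.6). Tangency of A1 to EL means the radius JL is perpendicular to EL and A1 meets TV tangentially, so JT is at right angles to TV, with radius 7.8, so the center J sits 7.8 in from both sides at J = (-34.4, -20.8). That places the tangent points at L = (-42.2, -20.8) on EL and T = (-34.4, -28.6) on TV. Then |HL| = |L − H| = 47.0.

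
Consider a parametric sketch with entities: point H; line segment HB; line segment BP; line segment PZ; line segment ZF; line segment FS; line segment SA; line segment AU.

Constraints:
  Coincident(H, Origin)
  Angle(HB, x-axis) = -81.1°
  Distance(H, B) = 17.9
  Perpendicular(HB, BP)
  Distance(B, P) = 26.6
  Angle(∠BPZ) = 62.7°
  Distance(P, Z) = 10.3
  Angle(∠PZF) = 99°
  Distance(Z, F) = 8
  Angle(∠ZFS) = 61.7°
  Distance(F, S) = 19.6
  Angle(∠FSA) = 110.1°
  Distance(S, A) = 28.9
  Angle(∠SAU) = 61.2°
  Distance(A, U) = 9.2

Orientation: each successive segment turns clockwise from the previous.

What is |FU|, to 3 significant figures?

32.9

∠FSA = 110.1° gives SA at 162° from the x-axis; with |SA| = 28.9, A = (-51.9, -20.1). ∠SAU = 61.2° gives AU at 43.6° from the x-axis; with |AU| = 9.2, U = (-45.2, -13.8). Then |FU| = |U − F| = 32.9.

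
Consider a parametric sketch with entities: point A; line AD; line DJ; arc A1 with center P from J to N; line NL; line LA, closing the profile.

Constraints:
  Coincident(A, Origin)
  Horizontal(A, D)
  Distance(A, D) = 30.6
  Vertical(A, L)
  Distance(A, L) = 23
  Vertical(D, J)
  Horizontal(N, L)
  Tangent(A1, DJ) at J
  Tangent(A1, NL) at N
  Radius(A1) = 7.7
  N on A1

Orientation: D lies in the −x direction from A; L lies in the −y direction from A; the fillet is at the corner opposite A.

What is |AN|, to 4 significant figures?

32.46

The virtual corner opposite A is at (-30.60, -23.00). The tangent condition forces PJ to be normal to DJ and A1 meets NL tangentially, so PN is at right angles to NL, with radius 7.7, so the center P sits 7.7 in from both sides at P = (-22.90, -15.30). That places the tangent points at J = (-30.60, -15.30) on DJ and N = (-22.90, -23.00) on NL. Then |AN| = |N − A| = 32.46.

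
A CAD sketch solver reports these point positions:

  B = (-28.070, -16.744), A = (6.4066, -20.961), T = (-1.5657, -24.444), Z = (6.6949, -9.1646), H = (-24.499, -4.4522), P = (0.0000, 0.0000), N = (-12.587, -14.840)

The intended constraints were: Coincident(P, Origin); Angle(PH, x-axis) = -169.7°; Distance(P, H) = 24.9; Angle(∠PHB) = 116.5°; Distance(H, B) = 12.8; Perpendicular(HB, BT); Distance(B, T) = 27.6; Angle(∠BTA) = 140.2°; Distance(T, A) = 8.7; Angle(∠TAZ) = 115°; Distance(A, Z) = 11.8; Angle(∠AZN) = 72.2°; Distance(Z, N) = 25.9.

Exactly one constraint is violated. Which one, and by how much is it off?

Distance(Z, N) = 25.9 — off by 5.80.

P = (0.00, 0.00) ✓; PH at -169.7° ✓; |PH| = 24.90 ✓; ∠PHB = 116.5° ✓; |HB| = 12.80 ✓; ∠(HB, BT) = 90.00° ✓; |BT| = 27.60 ✓; ∠BTA = 140.2° ✓; |TA| = 8.700 ✓; ∠TAZ = 115.0° ✓; |AZ| = 11.80 ✓; ∠AZN = 72.20° ✓; |ZN| = 20.10 ✗.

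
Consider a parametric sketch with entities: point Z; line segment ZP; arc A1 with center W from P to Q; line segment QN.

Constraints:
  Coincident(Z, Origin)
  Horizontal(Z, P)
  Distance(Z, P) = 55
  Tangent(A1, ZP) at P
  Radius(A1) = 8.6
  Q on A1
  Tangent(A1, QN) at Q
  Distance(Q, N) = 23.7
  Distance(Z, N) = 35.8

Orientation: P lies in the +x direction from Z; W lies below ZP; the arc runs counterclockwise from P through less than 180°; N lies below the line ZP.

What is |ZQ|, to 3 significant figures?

49.5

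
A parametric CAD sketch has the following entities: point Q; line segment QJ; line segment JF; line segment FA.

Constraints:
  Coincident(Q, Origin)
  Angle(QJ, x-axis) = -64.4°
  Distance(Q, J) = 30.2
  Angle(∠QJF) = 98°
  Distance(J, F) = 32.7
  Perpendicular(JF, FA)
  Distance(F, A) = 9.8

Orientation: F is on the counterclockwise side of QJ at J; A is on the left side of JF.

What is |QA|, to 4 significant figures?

42.02

Q is at the origin; QJ runs at -64.4° with length 30.2, so J = 30.2·(cos -64.4°, sin -64.4°) = (13.05, -27.24). ∠QJF = 98.0°, so JF runs at -64.4° + (180° − 98.0°) = 17.60° from the x-axis; with |JF| = 32.7, F = J + 32.7·(cos 17.60°, sin 17.60°) = (44.22, -17.35). The perpendicularity gives FA at right angles to JF; with |FA| = 9.8 on the left of JF, A = F + 9.8·(-0.3024, 0.9532) = (41.26, -8.007). Then |QA| = |A − Q| = 42.02.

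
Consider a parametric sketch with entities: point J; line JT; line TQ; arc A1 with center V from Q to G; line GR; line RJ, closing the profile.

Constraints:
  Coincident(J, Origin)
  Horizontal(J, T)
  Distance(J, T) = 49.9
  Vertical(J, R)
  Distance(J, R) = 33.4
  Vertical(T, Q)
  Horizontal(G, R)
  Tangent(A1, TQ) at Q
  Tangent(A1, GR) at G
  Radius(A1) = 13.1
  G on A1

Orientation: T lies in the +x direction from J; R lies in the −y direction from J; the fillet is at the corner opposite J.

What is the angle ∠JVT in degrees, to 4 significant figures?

93.95°

J is at the origin; JT is horizontal with |JT| = 49.9 and T on the +x side, so T = (49.90, 0.000). JR is vertical with |JR| = 33.4 and R on the −y side, so R = (0.000, -33.40). The virtual corner opposite J is at (49.90, -33.40). A1 meets TQ tangentially, so VQ is at right angles to TQ and tangency of A1 to GR means the radius VG is perpendicular to GR, with radius 13.1, so the center V sits 13.1 in from both sides at V = (36.80, -20.30). Then cos ∠JVT = VJ·VT / (|VJ||VT|), giving 93.95°.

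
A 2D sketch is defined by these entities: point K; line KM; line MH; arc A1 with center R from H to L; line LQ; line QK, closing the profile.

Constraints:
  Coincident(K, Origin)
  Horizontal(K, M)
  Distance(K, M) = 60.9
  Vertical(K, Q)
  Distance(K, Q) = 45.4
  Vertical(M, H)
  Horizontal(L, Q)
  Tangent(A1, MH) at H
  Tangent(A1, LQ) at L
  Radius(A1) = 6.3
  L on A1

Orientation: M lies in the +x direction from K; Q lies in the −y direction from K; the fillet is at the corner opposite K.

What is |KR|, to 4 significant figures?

67.16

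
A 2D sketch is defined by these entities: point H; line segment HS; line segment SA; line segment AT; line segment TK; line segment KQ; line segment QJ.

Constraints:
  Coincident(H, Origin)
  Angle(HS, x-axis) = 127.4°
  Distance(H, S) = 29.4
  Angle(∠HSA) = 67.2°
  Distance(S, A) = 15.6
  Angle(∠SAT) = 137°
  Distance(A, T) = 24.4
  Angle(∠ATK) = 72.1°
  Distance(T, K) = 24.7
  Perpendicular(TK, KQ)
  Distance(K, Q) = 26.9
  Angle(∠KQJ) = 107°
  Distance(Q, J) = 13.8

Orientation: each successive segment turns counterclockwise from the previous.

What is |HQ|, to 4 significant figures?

25.32

∠ATK = 72.1° gives TK at 31.10° from the x-axis; with |TK| = 24.7, K = (1.112, -1.178). The perpendicularity gives KQ at right angles to TK, so KQ runs at 121.1°; with |KQ| = 26.9, Q = (-12.78, 21.86). Then |HQ| = |Q − H| = 25.32.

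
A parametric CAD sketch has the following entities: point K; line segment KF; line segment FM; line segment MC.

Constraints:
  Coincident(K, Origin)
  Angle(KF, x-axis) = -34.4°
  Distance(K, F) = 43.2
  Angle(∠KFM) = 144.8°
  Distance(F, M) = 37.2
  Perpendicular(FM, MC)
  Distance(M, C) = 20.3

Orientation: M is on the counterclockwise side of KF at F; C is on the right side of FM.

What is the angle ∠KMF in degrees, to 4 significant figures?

18.96°

K is at the origin; KF runs at -34.4° with length 43.2, so F = 43.2·(cos -34.4°, sin -34.4°) = (35.64, -24.41). ∠KFM = 144.8°, so FM runs at -34.4° + (180° − 144.8°) = 0.8000° from the x-axis; with |FM| = 37.2, M = F + 37.2·(cos 0.8000°, sin 0.8000°) = (72.84, -23.89). Then cos ∠KMF = MK·MF / (|MK||MF|), giving 18.96°.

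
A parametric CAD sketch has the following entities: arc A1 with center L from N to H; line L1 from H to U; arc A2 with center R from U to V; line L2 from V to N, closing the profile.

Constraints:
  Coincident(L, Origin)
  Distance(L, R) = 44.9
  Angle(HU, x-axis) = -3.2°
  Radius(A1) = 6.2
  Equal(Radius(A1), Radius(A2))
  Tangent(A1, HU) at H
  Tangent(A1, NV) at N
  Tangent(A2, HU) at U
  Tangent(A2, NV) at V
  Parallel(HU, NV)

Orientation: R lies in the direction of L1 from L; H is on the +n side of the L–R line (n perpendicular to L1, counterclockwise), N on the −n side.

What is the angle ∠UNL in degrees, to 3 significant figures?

74.6°

The slot axis is L1's direction at -3.2°, so u = (cos -3.2°, sin -3.2°) = (0.998, -0.0558) and n = (−sin -3.2°, cos -3.2°) = (0.0558, 0.998). L is at the origin and R lies 44.9 along u from L, so R = 44.9·u = (44.8, -2.51). Tangency of A1 to both parallel lines with radius 6.2 puts H and N at L ± 6.2·n: H = (0.346, 6.19), N = (-0.346, -6.19). Equal radii place U and V the same way about R: U = R + 6.2·n = (45.2, 3.68), V = R − 6.2·n = (44.5, -8.70). Then cos ∠UNL = NU·NL / (|NU||NL|), giving 74.6°.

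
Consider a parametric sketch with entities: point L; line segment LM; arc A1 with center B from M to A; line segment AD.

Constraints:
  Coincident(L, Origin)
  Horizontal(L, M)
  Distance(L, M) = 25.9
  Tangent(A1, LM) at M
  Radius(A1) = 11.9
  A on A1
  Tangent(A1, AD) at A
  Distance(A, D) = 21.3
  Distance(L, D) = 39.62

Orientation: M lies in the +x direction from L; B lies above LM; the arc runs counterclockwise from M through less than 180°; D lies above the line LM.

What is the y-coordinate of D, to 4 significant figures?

35.11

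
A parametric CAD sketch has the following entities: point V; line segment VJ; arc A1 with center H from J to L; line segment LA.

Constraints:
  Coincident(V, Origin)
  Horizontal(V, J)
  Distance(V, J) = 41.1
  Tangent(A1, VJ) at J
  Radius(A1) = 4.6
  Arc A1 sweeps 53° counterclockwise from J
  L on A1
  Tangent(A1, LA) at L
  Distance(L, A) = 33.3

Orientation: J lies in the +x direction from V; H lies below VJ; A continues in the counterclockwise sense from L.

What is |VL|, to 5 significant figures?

37.471

Tangency of A1 to VJ means the radius HJ is perpendicular to VJ, so H = J + (0, -4.6) = (41.100, -4.6000). On A1, J sits at bearing 90° from H; a 53° counterclockwise sweep puts L at bearing 143°, so L = H + 4.6·(cos 143°, sin 143°) = (37.426, -1.8317). Then |VL| = |L − V| = 37.471.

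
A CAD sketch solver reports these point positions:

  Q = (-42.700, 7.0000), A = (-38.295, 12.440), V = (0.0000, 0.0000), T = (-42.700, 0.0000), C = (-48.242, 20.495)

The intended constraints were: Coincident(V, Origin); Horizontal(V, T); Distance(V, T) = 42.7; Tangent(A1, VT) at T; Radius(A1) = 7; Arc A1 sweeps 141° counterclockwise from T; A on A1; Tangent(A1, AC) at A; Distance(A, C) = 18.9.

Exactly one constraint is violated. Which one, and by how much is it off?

Distance(A, C) = 18.9 — off by 6.10.

V = (0.00, 0.00) ✓; V.y = 0.00, T.y = 0.00 ✓; |VT| = 42.70 ✓; ∠(QT, TV) = 90.00° ✓; |QT| = 7.000 ✓; bearing(Q→A) − bearing(Q→T) = 141.0° ✓; |QA| = 7.000 ✓; ∠(QA, AC) = 90.00° ✓; |AC| = 12.80 ✗.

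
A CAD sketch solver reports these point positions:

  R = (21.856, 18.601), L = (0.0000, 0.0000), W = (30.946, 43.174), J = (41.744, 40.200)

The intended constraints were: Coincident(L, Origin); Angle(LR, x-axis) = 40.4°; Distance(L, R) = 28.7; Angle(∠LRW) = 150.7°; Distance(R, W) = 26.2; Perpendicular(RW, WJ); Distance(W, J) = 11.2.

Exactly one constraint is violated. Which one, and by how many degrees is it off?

Perpendicular(RW, WJ) — off by 4.90°.

L = (0.00, 0.00) ✓; LR at 40.40° ✓; |LR| = 28.70 ✓; ∠LRW = 150.7° ✓; |RW| = 26.20 ✓; ∠(RW, WJ) = 85.10° ✗; |WJ| = 11.20 ✓.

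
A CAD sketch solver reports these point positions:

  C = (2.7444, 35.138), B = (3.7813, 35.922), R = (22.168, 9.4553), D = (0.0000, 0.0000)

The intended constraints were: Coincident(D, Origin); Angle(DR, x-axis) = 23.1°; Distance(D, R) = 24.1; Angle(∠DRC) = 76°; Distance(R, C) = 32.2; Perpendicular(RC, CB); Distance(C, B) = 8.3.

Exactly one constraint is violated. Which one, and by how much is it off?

Distance(C, B) = 8.3 — off by 7.00.

D = (0.00, 0.00) ✓; DR at 23.10° ✓; |DR| = 24.10 ✓; ∠DRC = 76.00° ✓; |RC| = 32.20 ✓; ∠(RC, CB) = 90.01° ✓; |CB| = 1.300 ✗.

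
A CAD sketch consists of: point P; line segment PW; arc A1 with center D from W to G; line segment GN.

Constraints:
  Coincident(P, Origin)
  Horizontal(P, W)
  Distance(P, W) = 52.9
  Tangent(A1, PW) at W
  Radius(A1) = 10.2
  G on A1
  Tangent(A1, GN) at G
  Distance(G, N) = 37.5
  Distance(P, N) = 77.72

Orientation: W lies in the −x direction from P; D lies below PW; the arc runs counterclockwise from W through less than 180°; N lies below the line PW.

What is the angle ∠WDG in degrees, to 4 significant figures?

93.26°

P is at the origin; P and W share the same y with |PW| = 52.9 and W on the −x side, so W = (-52.90, 0.000). Since A1 is tangent to PW there, DW ⟂ PW, so D = W + (0, -10.2) = (-52.90, -10.20). Since DG ⟂ GN (tangency), |DN| = √(10.2² + 37.5²) = 38.86 regardless of where G sits on A1. So N lies on both circle(P, 77.72) and circle(D, 38.86); the below-PW intersection is N = (-60.95, -48.22). G is the foot of the tangent from N: G = (-63.08, -10.78).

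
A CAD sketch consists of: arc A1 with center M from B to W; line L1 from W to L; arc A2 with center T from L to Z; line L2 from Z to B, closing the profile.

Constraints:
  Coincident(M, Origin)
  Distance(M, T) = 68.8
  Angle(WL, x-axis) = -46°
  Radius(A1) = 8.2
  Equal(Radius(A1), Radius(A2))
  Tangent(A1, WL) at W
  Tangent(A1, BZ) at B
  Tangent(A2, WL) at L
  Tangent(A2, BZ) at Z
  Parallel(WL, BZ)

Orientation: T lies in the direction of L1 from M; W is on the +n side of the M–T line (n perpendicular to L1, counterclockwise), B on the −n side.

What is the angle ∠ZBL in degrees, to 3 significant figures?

13.4°

The slot axis is L1's direction at -46.0°, so u = (cos -46.0°, sin -46.0°) = (0.695, -0.719) and n = (−sin -46.0°, cos -46.0°) = (0.719, 0.695). M is at the origin and T lies 68.8 along u from M, so T = 68.8·u = (47.8, -49.5). Tangency of A1 to both parallel lines with radius 8.2 puts W and B at M ± 8.2·n: W = (5.90, 5.70), B = (-5.90, -5.70). Equal radii place L and Z the same way about T: L = T + 8.2·n = (53.7, -43.8), Z = T − 8.2·n = (41.9, -55.2). Then cos ∠ZBL = BZ·BL / (|BZ||BL|), giving 13.4°.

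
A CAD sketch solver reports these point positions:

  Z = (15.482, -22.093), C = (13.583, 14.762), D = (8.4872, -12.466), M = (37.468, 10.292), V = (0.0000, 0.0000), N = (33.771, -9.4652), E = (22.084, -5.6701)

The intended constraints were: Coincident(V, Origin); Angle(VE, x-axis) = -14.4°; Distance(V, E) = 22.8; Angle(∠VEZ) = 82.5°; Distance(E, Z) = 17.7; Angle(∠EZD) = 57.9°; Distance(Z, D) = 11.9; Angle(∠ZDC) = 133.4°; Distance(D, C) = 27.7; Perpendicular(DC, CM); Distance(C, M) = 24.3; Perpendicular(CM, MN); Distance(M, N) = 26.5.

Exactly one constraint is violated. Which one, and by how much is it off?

Distance(M, N) = 26.5 — off by 6.40.

V = (0.00, 0.00) ✓; VE at -14.40° ✓; |VE| = 22.80 ✓; ∠VEZ = 82.50° ✓; |EZ| = 17.70 ✓; ∠EZD = 57.90° ✓; |ZD| = 11.90 ✓; ∠ZDC = 133.4° ✓; |DC| = 27.70 ✓; ∠(DC, CM) = 90.00° ✓; |CM| = 24.30 ✓; ∠(CM, MN) = 90.00° ✓; |MN| = 20.10 ✗.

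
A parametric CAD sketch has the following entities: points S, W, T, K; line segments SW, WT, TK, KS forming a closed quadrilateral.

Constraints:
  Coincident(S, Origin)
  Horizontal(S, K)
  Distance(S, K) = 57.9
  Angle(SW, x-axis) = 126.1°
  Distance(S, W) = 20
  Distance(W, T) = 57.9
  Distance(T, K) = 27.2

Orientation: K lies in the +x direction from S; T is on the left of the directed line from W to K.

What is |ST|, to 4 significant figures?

51.60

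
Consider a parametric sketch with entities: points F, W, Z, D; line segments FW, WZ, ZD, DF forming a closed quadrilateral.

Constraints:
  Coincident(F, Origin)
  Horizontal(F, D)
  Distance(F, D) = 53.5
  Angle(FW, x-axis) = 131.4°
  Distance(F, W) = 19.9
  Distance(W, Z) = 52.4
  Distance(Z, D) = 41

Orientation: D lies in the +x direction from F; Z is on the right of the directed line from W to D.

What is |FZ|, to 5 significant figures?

32.503

F is at the origin; FD is horizontal with |FD| = 53.5 and D in +x, so D = (53.5, 0). FW runs at 131.4° with |FW| = 19.9, so W = (-13.160, 14.927). Z is determined by |WZ| = 52.4 and |ZD| = 41.0 together: it lies at the intersection of circle(W, 52.4) and circle(D, 41.0). With |WD| = 68.311, the foot of the radical line on WD is 41.949 from W and the perpendicular offset is √(52.4² − 41.949²) = 31.401. Taking the right-of-WD solution: Z = (20.913, -24.882).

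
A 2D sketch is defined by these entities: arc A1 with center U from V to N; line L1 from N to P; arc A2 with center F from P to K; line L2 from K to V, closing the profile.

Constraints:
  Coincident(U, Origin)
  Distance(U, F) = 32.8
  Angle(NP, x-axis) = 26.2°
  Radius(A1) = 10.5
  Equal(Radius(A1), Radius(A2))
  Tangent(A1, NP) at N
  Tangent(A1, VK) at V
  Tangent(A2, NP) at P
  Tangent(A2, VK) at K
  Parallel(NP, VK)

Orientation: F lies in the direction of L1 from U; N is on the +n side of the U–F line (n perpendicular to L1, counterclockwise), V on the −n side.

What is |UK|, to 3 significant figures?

34.4

The slot axis is L1's direction at 26.2°, so u = (cos 26.2°, sin 26.2°) = (0.897, 0.442) and n = (−sin 26.2°, cos 26.2°) = (-0.442, 0.897). U is at the origin and F lies 32.8 along u from U, so F = 32.8·u = (29.4, 14.5). Tangency of A1 to both parallel lines with radius 10.5 puts N and V at U ± 10.5·n: N = (-4.64, 9.42), V = (4.64, -9.42). Equal radii place P and K the same way about F: P = F + 10.5·n = (24.8, 23.9), K = F − 10.5·n = (34.1, 5.06). Then |UK| = |K − U| = 34.4.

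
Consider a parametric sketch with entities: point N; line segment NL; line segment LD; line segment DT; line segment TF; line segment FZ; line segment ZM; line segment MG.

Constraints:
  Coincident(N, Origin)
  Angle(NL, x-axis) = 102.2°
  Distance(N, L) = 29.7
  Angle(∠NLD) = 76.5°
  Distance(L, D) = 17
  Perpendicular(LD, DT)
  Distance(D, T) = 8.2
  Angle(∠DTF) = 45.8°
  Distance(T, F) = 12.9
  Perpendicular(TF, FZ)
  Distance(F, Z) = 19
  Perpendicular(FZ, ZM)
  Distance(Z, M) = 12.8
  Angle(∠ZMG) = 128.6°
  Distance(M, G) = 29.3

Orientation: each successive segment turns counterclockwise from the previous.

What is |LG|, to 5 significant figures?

36.143

FZ is perpendicular to ZM, so ZM runs at -110.10°; with |ZM| = 12.8, M = (-35.847, 20.892). ∠ZMG = 128.6° gives MG at -58.700° from the x-axis; with |MG| = 29.3, G = (-20.625, -4.1440). Then |LG| = |G − L| = 36.143.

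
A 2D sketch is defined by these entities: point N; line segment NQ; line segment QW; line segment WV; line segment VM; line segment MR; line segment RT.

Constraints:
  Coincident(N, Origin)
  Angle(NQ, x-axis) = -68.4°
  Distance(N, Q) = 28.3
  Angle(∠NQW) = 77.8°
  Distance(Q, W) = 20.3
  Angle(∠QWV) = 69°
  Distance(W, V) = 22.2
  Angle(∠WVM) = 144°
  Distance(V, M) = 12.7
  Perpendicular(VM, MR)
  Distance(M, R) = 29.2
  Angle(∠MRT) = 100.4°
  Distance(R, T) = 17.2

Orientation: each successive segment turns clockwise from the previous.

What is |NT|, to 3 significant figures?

37.1

VM ⟂ MR, so MR runs at -47.6°; with |MR| = 29.2, R = (23.9, -20.9). ∠MRT = 100.4° gives RT at -127° from the x-axis; with |RT| = 17.2, T = (13.5, -34.6). Then |NT| = |T − N| = 37.1.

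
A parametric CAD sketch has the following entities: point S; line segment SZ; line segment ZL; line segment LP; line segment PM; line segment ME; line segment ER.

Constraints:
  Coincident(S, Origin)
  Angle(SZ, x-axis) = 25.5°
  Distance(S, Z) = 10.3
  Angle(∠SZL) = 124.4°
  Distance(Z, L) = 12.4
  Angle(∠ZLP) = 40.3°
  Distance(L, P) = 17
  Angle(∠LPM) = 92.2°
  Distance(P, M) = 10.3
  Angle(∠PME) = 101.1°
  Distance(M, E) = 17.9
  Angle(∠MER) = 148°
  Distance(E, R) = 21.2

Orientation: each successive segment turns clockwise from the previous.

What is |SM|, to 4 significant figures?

5.375

S is at the origin; SZ runs at 25.5° with length 10.3, so Z = (9.297, 4.434). ∠SZL = 124.4° gives ZL at -30.10° from the x-axis; with |ZL| = 12.4, L = (20.02, -1.784). ∠ZLP = 40.3° gives LP at -169.8° from the x-axis; with |LP| = 17.0, P = (3.293, -4.795). ∠LPM = 92.2° gives PM at 102.4° from the x-axis; with |PM| = 10.3, M = (1.081, 5.265). Then |SM| = |M − S| = 5.375.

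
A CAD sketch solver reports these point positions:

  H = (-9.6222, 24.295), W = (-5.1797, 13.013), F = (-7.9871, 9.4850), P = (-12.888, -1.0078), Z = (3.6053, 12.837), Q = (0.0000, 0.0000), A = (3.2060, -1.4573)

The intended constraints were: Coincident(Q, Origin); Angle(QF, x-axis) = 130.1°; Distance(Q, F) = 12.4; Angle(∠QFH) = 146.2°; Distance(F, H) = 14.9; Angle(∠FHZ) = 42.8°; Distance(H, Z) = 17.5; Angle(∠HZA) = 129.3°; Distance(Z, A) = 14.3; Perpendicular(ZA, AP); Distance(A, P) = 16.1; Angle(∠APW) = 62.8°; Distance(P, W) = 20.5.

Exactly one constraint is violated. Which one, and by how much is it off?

Distance(P, W) = 20.5 — off by 4.50.

Q = (0.00, 0.00) ✓; QF at 130.1° ✓; |QF| = 12.40 ✓; ∠QFH = 146.2° ✓; |FH| = 14.90 ✓; ∠FHZ = 42.80° ✓; |HZ| = 17.50 ✓; ∠HZA = 129.3° ✓; |ZA| = 14.30 ✓; ∠(ZA, AP) = 90.00° ✓; |AP| = 16.10 ✓; ∠APW = 62.80° ✓; |PW| = 16.00 ✗.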